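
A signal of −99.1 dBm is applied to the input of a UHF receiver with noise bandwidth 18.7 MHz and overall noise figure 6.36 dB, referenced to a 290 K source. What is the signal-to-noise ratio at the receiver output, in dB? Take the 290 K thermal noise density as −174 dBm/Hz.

−4.2 dB

Noise floor: N = −174 + 10 log₁₀(B) + NF
10 log₁₀(1.87×10⁷) = 72.72 dB
N = −174 + 72.72 + 6.36 = −94.92 dBm
SNR = P_sig − N = −99.1 − (−94.92) = −4.18 dB → −4.2 dB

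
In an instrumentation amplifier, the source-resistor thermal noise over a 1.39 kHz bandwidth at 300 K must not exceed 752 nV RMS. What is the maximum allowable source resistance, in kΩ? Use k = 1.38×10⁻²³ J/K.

24.6 kΩ

Johnson–Nyquist: V_n = √(4kTRB) ⇒ R = V_n² / (4kTB)
4kTB = 4 × 1.38×10⁻²³ × 300 × 1.39×10³ = 2.30×10⁻¹⁷
R = (7.52×10⁻⁷)² / 2.30×10⁻¹⁷ = 2.46×10⁴ Ω = 24.6 kΩ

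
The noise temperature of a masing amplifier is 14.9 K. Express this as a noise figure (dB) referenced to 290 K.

0.218 dB

F = 1 + T_e/T₀ = 1 + 14.9/290 = 1.05138
NF = 10 log₁₀(1.05138) = 0.218 dB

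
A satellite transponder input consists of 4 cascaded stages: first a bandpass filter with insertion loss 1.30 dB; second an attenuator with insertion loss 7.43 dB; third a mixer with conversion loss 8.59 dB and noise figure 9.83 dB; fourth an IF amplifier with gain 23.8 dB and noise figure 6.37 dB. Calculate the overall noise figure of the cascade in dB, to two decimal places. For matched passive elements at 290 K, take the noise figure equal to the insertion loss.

24.01 dB

Convert to linear (a loss of L dB is a gain of −L dB): F_i = 10^(NF_i/10), G_i = 10^(G_i,dB/10)
  Stage 1: F_1 = 10^(1.30/10) = 1.349, G_1 = 10^(−1.30/10) = 0.7413
  Stage 2: F_2 = 10^(7.43/10) = 5.534, G_2 = 10^(−7.43/10) = 0.1807
  Stage 3: F_3 = 10^(9.83/10) = 9.616, G_3 = 10^(−8.59/10) = 0.1384
  Stage 4: F_4 = 10^(6.37/10) = 4.335, G_4 = 10^(23.8/10) = 239.9
Friis cascade:
  F = 1.349 + (5.534 − 1)/0.7413 + (9.616 − 1)/0.1340 + (4.335 − 1)/0.01854 = 251.7
NF = 10 log₁₀(251.7) = 24.01 dB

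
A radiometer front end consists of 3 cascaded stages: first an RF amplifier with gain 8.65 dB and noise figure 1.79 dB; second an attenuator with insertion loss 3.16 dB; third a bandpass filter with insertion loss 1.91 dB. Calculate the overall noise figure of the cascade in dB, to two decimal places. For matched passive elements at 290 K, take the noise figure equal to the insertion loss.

2.58 dB

Convert to linear (a loss of L dB is a gain of −L dB): F_i = 10^(NF_i/10), G_i = 10^(G_i,dB/10)
  Stage 1: F_1 = 10^(1.79/10) = 1.510, G_1 = 10^(8.65/10) = 7.328
  Stage 2: F_2 = 10^(3.16/10) = 2.070, G_2 = 10^(−3.16/10) = 0.4831
  Stage 3: F_3 = 10^(1.91/10) = 1.552, G_3 = 10^(−1.91/10) = 0.6442
Friis cascade:
  F = 1.510 + (2.070 − 1)/7.328 + (1.552 − 1)/3.540 = 1.812
NF = 10 log₁₀(1.812) = 2.58 dB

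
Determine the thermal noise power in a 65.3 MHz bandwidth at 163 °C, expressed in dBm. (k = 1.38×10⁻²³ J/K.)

T = 163 °C + 273.15 = 436.15 K
P_n = kTB = 1.38×10⁻²³ × 436.15 × 6.53×10⁷ = 3.93×10⁻¹³ W
In dBm: 10 log₁₀(3.93×10⁻¹³ / 10⁻³) = −94.1 dBm

−94.1 dBm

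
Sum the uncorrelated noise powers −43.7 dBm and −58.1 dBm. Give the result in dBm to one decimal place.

Convert to linear, add, convert back:
P₁ = 4.27×10⁻⁸ W, P₂ = 1.55×10⁻⁹ W
P_tot = 4.42×10⁻⁸ W → 10 log₁₀(P_tot / 10⁻³) = −43.5 dBm

−43.5 dBm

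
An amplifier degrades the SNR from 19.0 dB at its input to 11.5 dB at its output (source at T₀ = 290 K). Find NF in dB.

NF (dB) = SNR_in(dB) − SNR_out(dB) when the source is at T₀
NF = 19.0 − 11.5 = 7.5 dB

7.5 dB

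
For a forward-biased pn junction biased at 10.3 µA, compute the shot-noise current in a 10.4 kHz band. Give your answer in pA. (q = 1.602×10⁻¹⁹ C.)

I_n = √(2qI·B)
2qI·B = 2 × 1.602×10⁻¹⁹ × 1.03×10⁻⁵ × 1.04×10⁴ = 3.43×10⁻²⁰ A²
I_n = √(3.43×10⁻²⁰) = 1.85×10⁻¹⁰ A = 185 pA

185 pA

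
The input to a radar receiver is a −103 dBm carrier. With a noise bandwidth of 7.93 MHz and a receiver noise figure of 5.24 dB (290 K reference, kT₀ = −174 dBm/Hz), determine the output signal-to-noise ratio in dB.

−3.2 dB

Noise floor: N = −174 + 10 log₁₀(B) + NF
10 log₁₀(7.93×10⁶) = 68.99 dB
N = −174 + 68.99 + 5.24 = −99.77 dBm
SNR = P_sig − N = −103 − (−99.77) = −3.23 dB → −3.2 dB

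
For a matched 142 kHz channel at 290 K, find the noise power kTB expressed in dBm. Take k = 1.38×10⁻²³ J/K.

−122.5 dBm

P_n = kTB = 1.38×10⁻²³ × 290 × 1.42×10⁵ = 5.68×10⁻¹⁶ W
In dBm: 10 log₁₀(5.68×10⁻¹⁶ / 10⁻³) = −122.5 dBm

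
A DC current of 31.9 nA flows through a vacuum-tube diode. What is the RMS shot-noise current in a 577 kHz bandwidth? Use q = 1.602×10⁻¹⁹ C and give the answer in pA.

76.8 pA

I_n = √(2qI·B)
2qI·B = 2 × 1.602×10⁻¹⁹ × 3.19×10⁻⁸ × 5.77×10⁵ = 5.90×10⁻²¹ A²
I_n = √(5.90×10⁻²¹) = 7.68×10⁻¹¹ A = 76.8 pA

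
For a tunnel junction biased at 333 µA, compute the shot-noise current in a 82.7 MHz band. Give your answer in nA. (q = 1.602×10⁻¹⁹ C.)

I_n = √(2qI·B)
2qI·B = 2 × 1.602×10⁻¹⁹ × 3.33×10⁻⁴ × 8.27×10⁷ = 8.82×10⁻¹⁵ A²
I_n = √(8.82×10⁻¹⁵) = 9.39×10⁻⁸ A = 93.9 nA

93.9 nA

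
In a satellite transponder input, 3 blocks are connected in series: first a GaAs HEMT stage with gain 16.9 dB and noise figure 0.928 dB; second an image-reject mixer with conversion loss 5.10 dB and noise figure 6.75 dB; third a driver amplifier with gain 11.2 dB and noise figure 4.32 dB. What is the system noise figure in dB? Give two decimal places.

Convert to linear (a loss of L dB is a gain of −L dB): F_i = 10^(NF_i/10), G_i = 10^(G_i,dB/10)
  Stage 1: F_1 = 10^(0.928/10) = 1.238, G_1 = 10^(16.9/10) = 48.98
  Stage 2: F_2 = 10^(6.75/10) = 4.732, G_2 = 10^(−5.10/10) = 0.3090
  Stage 3: F_3 = 10^(4.32/10) = 2.704, G_3 = 10^(11.2/10) = 13.18
Friis cascade:
  F = 1.238 + (4.732 − 1)/48.98 + (2.704 − 1)/15.14 = 1.427
NF = 10 log₁₀(1.427) = 1.54 dB

1.54 dB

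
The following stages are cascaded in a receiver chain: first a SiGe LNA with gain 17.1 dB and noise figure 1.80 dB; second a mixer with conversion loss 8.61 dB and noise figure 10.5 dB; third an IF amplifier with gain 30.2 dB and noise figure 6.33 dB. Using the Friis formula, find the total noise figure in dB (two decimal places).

Convert to linear (a loss of L dB is a gain of −L dB): F_i = 10^(NF_i/10), G_i = 10^(G_i,dB/10)
  Stage 1: F_1 = 10^(1.80/10) = 1.514, G_1 = 10^(17.1/10) = 51.29
  Stage 2: F_2 = 10^(10.5/10) = 11.22, G_2 = 10^(−8.61/10) = 0.1377
  Stage 3: F_3 = 10^(6.33/10) = 4.295, G_3 = 10^(30.2/10) = 1047
Friis cascade:
  F = 1.514 + (11.22 − 1)/51.29 + (4.295 − 1)/7.063 = 2.179
NF = 10 log₁₀(2.179) = 3.38 dB

3.38 dB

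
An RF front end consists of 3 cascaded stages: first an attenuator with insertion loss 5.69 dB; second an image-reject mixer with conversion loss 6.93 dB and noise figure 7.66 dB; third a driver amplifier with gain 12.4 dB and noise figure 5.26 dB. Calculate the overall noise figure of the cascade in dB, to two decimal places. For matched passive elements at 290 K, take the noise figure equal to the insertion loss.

18.11 dB

Convert to linear (a loss of L dB is a gain of −L dB): F_i = 10^(NF_i/10), G_i = 10^(G_i,dB/10)
  Stage 1: F_1 = 10^(5.69/10) = 3.707, G_1 = 10^(−5.69/10) = 0.2698
  Stage 2: F_2 = 10^(7.66/10) = 5.834, G_2 = 10^(−6.93/10) = 0.2028
  Stage 3: F_3 = 10^(5.26/10) = 3.357, G_3 = 10^(12.4/10) = 17.38
Friis cascade:
  F = 3.707 + (5.834 − 1)/0.2698 + (3.357 − 1)/0.05470 = 64.72
NF = 10 log₁₀(64.72) = 18.11 dB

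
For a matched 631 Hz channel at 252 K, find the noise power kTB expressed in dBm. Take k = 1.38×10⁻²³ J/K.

−146.6 dBm

P_n = kTB = 1.38×10⁻²³ × 252 × 6.31×10² = 2.19×10⁻¹⁸ W
In dBm: 10 log₁₀(2.19×10⁻¹⁸ / 10⁻³) = −146.6 dBm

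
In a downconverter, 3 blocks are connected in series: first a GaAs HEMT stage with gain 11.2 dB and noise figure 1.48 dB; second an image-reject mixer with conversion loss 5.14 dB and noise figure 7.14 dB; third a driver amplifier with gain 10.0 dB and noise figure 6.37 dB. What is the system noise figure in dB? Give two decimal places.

Convert to linear (a loss of L dB is a gain of −L dB): F_i = 10^(NF_i/10), G_i = 10^(G_i,dB/10)
  Stage 1: F_1 = 10^(1.48/10) = 1.406, G_1 = 10^(11.2/10) = 13.18
  Stage 2: F_2 = 10^(7.14/10) = 5.176, G_2 = 10^(−5.14/10) = 0.3062
  Stage 3: F_3 = 10^(6.37/10) = 4.335, G_3 = 10^(10.0/10) = 10.00
Friis cascade:
  F = 1.406 + (5.176 − 1)/13.18 + (4.335 − 1)/4.036 = 2.549
NF = 10 log₁₀(2.549) = 4.06 dB

4.06 dB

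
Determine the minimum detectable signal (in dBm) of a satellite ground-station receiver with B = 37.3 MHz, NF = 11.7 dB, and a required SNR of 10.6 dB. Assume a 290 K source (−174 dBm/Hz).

−76.0 dBm

Sensitivity = −174 + 10 log₁₀(B) + NF + SNR_min
= −174 + 75.72 + 11.7 + 10.6
= −75.98 dBm → −76.0 dBm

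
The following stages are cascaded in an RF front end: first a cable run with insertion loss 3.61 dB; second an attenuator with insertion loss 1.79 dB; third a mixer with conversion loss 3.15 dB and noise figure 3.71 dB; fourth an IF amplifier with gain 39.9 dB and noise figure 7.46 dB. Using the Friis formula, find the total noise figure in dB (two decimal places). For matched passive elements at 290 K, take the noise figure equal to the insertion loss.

16.12 dB

Convert to linear (a loss of L dB is a gain of −L dB): F_i = 10^(NF_i/10), G_i = 10^(G_i,dB/10)
  Stage 1: F_1 = 10^(3.61/10) = 2.296, G_1 = 10^(−3.61/10) = 0.4355
  Stage 2: F_2 = 10^(1.79/10) = 1.510, G_2 = 10^(−1.79/10) = 0.6622
  Stage 3: F_3 = 10^(3.71/10) = 2.350, G_3 = 10^(−3.15/10) = 0.4842
  Stage 4: F_4 = 10^(7.46/10) = 5.572, G_4 = 10^(39.9/10) = 9772
Friis cascade:
  F = 2.296 + (1.510 − 1)/0.4355 + (2.350 − 1)/0.2884 + (5.572 − 1)/0.1396 = 40.89
NF = 10 log₁₀(40.89) = 16.12 dB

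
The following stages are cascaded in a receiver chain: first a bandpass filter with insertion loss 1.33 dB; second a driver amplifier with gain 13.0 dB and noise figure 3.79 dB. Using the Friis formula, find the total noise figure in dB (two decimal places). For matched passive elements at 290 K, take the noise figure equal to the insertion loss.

Convert to linear (a loss of L dB is a gain of −L dB): F_i = 10^(NF_i/10), G_i = 10^(G_i,dB/10)
  Stage 1: F_1 = 10^(1.33/10) = 1.358, G_1 = 10^(−1.33/10) = 0.7362
  Stage 2: F_2 = 10^(3.79/10) = 2.393, G_2 = 10^(13.0/10) = 19.95
Friis cascade:
  F = 1.358 + (2.393 − 1)/0.7362 = 3.251
NF = 10 log₁₀(3.251) = 5.12 dB

5.12 dB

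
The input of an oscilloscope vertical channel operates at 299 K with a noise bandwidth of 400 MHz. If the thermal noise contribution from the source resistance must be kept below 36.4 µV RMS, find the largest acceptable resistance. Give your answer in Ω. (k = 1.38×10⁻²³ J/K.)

201 Ω

Johnson–Nyquist: V_n = √(4kTRB) ⇒ R = V_n² / (4kTB)
4kTB = 4 × 1.38×10⁻²³ × 299 × 4.00×10⁸ = 6.60×10⁻¹²
R = (3.64×10⁻⁵)² / 6.60×10⁻¹² = 2.01×10² Ω = 201 Ω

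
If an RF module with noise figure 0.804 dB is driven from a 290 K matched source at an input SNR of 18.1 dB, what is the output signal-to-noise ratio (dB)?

17.296 dB

By definition F = SNR_in/SNR_out, so in dB: SNR_out = SNR_in − NF
SNR_out = 18.1 − 0.804 = 17.296 dB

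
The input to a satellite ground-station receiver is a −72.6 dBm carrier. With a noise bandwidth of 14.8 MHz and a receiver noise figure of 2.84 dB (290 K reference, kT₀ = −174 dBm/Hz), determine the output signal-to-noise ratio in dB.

Noise floor: N = −174 + 10 log₁₀(B) + NF
10 log₁₀(1.48×10⁷) = 71.7 dB
N = −174 + 71.7 + 2.84 = −99.46 dBm
SNR = P_sig − N = −72.6 − (−99.46) = 26.86 dB → 26.9 dB

26.9 dB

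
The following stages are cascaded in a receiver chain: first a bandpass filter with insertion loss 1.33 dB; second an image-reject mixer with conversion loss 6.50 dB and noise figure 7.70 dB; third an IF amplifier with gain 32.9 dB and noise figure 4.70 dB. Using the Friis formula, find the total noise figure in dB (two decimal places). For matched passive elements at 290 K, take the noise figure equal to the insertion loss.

12.97 dB

Convert to linear (a loss of L dB is a gain of −L dB): F_i = 10^(NF_i/10), G_i = 10^(G_i,dB/10)
  Stage 1: F_1 = 10^(1.33/10) = 1.358, G_1 = 10^(−1.33/10) = 0.7362
  Stage 2: F_2 = 10^(7.70/10) = 5.888, G_2 = 10^(−6.50/10) = 0.2239
  Stage 3: F_3 = 10^(4.70/10) = 2.951, G_3 = 10^(32.9/10) = 1950
Friis cascade:
  F = 1.358 + (5.888 − 1)/0.7362 + (2.951 − 1)/0.1648 = 19.84
NF = 10 log₁₀(19.84) = 12.97 dB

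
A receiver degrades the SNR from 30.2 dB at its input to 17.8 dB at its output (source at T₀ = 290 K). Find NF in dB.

NF (dB) = SNR_in(dB) − SNR_out(dB) when the source is at T₀
NF = 30.2 − 17.8 = 12.4 dB

12.4 dB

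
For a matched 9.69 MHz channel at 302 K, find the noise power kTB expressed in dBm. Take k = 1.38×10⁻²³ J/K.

P_n = kTB = 1.38×10⁻²³ × 302 × 9.69×10⁶ = 4.04×10⁻¹⁴ W
In dBm: 10 log₁₀(4.04×10⁻¹⁴ / 10⁻³) = −103.9 dBm

−103.9 dBm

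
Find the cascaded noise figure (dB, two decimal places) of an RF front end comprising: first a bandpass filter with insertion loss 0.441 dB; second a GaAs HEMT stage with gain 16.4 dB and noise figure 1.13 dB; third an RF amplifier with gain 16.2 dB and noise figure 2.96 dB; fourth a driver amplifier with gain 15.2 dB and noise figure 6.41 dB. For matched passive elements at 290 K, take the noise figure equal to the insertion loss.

Convert to linear (a loss of L dB is a gain of −L dB): F_i = 10^(NF_i/10), G_i = 10^(G_i,dB/10)
  Stage 1: F_1 = 10^(0.441/10) = 1.107, G_1 = 10^(−0.441/10) = 0.9034
  Stage 2: F_2 = 10^(1.13/10) = 1.297, G_2 = 10^(16.4/10) = 43.65
  Stage 3: F_3 = 10^(2.96/10) = 1.977, G_3 = 10^(16.2/10) = 41.69
  Stage 4: F_4 = 10^(6.41/10) = 4.375, G_4 = 10^(15.2/10) = 33.11
Friis cascade:
  F = 1.107 + (1.297 − 1)/0.9034 + (1.977 − 1)/39.44 + (4.375 − 1)/1644 = 1.463
NF = 10 log₁₀(1.463) = 1.65 dB

1.65 dB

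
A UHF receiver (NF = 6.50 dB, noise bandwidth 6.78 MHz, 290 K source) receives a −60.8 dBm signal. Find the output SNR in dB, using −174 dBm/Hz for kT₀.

Noise floor: N = −174 + 10 log₁₀(B) + NF
10 log₁₀(6.78×10⁶) = 68.31 dB
N = −174 + 68.31 + 6.50 = −99.19 dBm
SNR = P_sig − N = −60.8 − (−99.19) = 38.39 dB → 38.4 dB

38.4 dB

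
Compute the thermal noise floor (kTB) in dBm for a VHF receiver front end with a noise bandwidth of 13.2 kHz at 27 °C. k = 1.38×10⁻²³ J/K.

T = 27 °C + 273.15 = 300.15 K
P_n = kTB = 1.38×10⁻²³ × 300.15 × 1.32×10⁴ = 5.47×10⁻¹⁷ W
In dBm: 10 log₁₀(5.47×10⁻¹⁷ / 10⁻³) = −132.6 dBm

−132.6 dBm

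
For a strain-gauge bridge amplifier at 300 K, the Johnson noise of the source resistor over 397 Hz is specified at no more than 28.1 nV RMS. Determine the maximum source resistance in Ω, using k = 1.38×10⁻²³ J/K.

Johnson–Nyquist: V_n = √(4kTRB) ⇒ R = V_n² / (4kTB)
4kTB = 4 × 1.38×10⁻²³ × 300 × 3.97×10² = 6.57×10⁻¹⁸
R = (2.81×10⁻⁸)² / 6.57×10⁻¹⁸ = 1.20×10² Ω = 120 Ω

120 Ω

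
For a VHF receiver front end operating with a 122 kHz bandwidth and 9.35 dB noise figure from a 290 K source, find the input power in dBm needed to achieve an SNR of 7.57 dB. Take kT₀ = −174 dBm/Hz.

−106.2 dBm

Sensitivity = −174 + 10 log₁₀(B) + NF + SNR_min
= −174 + 50.86 + 9.35 + 7.57
= −106.22 dBm → −106.2 dBm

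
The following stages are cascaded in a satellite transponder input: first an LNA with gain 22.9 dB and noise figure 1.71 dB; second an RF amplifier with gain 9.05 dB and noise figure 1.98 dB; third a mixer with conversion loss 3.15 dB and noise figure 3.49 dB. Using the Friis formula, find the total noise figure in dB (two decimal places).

Convert to linear (a loss of L dB is a gain of −L dB): F_i = 10^(NF_i/10), G_i = 10^(G_i,dB/10)
  Stage 1: F_1 = 10^(1.71/10) = 1.483, G_1 = 10^(22.9/10) = 195.0
  Stage 2: F_2 = 10^(1.98/10) = 1.578, G_2 = 10^(9.05/10) = 8.035
  Stage 3: F_3 = 10^(3.49/10) = 2.234, G_3 = 10^(−3.15/10) = 0.4842
Friis cascade:
  F = 1.483 + (1.578 − 1)/195.0 + (2.234 − 1)/1567 = 1.486
NF = 10 log₁₀(1.486) = 1.72 dB

1.72 dB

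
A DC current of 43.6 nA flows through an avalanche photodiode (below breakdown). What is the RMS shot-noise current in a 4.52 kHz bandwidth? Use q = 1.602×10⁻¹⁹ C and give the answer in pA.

I_n = √(2qI·B)
2qI·B = 2 × 1.602×10⁻¹⁹ × 4.36×10⁻⁸ × 4.52×10³ = 6.31×10⁻²³ A²
I_n = √(6.31×10⁻²³) = 7.95×10⁻¹² A = 7.95 pA

7.95 pA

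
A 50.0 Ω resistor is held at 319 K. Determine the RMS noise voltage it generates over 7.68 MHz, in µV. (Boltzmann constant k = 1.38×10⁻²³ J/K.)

2.60 µV

V_n = √(4kTRB)
4kTRB = 4 × 1.38×10⁻²³ × 319 × 5.00×10¹ × 7.68×10⁶ = 6.76×10⁻¹² V²
V_n = √(6.76×10⁻¹²) = 2.60×10⁻⁶ V = 2.60 µV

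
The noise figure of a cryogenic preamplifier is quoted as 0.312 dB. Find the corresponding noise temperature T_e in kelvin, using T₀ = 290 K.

F = 10^(0.312/10) = 1.07448
T_e = (F − 1)·T₀ = (1.07448 − 1) × 290 = 21.6 K

21.6 K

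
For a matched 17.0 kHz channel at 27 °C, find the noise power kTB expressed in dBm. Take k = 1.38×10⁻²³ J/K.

−131.5 dBm

T = 27 °C + 273.15 = 300.15 K
P_n = kTB = 1.38×10⁻²³ × 300.15 × 1.70×10⁴ = 7.04×10⁻¹⁷ W
In dBm: 10 log₁₀(7.04×10⁻¹⁷ / 10⁻³) = −131.5 dBm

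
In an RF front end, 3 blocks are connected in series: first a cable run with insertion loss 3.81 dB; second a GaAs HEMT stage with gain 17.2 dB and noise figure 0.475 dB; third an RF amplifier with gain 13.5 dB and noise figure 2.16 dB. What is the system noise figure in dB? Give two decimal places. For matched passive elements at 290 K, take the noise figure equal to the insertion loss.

4.33 dB

Convert to linear (a loss of L dB is a gain of −L dB): F_i = 10^(NF_i/10), G_i = 10^(G_i,dB/10)
  Stage 1: F_1 = 10^(3.81/10) = 2.404, G_1 = 10^(−3.81/10) = 0.4159
  Stage 2: F_2 = 10^(0.475/10) = 1.116, G_2 = 10^(17.2/10) = 52.48
  Stage 3: F_3 = 10^(2.16/10) = 1.644, G_3 = 10^(13.5/10) = 22.39
Friis cascade:
  F = 2.404 + (1.116 − 1)/0.4159 + (1.644 − 1)/21.83 = 2.712
NF = 10 log₁₀(2.712) = 4.33 dB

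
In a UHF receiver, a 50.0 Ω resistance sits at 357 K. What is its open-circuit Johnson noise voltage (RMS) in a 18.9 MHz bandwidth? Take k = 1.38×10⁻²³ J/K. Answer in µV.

V_n = √(4kTRB)
4kTRB = 4 × 1.38×10⁻²³ × 357 × 5.00×10¹ × 1.89×10⁷ = 1.86×10⁻¹¹ V²
V_n = √(1.86×10⁻¹¹) = 4.32×10⁻⁶ V = 4.32 µV

4.32 µV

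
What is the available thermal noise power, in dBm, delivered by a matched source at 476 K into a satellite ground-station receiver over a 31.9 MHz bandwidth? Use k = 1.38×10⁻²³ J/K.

−96.8 dBm

P_n = kTB = 1.38×10⁻²³ × 476 × 3.19×10⁷ = 2.10×10⁻¹³ W
In dBm: 10 log₁₀(2.10×10⁻¹³ / 10⁻³) = −96.8 dBm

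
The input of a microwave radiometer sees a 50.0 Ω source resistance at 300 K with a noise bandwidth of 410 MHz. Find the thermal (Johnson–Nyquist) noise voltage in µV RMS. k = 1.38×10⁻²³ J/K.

V_n = √(4kTRB)
4kTRB = 4 × 1.38×10⁻²³ × 300 × 5.00×10¹ × 4.10×10⁸ = 3.39×10⁻¹⁰ V²
V_n = √(3.39×10⁻¹⁰) = 1.84×10⁻⁵ V = 18.4 µV

18.4 µV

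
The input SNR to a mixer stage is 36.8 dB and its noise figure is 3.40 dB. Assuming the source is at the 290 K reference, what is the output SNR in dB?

By definition F = SNR_in/SNR_out, so in dB: SNR_out = SNR_in − NF
SNR_out = 36.8 − 3.40 = 33.40 dB

33.40 dB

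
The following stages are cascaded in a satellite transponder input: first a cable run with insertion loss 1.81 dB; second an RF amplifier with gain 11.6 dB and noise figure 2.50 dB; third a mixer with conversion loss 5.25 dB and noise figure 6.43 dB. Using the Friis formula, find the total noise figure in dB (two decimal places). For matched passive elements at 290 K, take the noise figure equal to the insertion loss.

4.85 dB

Convert to linear (a loss of L dB is a gain of −L dB): F_i = 10^(NF_i/10), G_i = 10^(G_i,dB/10)
  Stage 1: F_1 = 10^(1.81/10) = 1.517, G_1 = 10^(−1.81/10) = 0.6592
  Stage 2: F_2 = 10^(2.50/10) = 1.778, G_2 = 10^(11.6/10) = 14.45
  Stage 3: F_3 = 10^(6.43/10) = 4.395, G_3 = 10^(−5.25/10) = 0.2985
Friis cascade:
  F = 1.517 + (1.778 − 1)/0.6592 + (4.395 − 1)/9.528 = 3.054
NF = 10 log₁₀(3.054) = 4.85 dB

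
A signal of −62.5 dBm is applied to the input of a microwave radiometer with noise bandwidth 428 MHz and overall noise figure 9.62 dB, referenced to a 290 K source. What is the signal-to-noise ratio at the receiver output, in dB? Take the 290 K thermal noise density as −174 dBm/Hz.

Noise floor: N = −174 + 10 log₁₀(B) + NF
10 log₁₀(4.28×10⁸) = 86.31 dB
N = −174 + 86.31 + 9.62 = −78.07 dBm
SNR = P_sig − N = −62.5 − (−78.07) = 15.57 dB → 15.6 dB

15.6 dB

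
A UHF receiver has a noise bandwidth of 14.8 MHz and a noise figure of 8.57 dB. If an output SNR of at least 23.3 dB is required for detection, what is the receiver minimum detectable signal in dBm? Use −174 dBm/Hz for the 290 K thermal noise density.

−70.4 dBm

Sensitivity = −174 + 10 log₁₀(B) + NF + SNR_min
= −174 + 71.7 + 8.57 + 23.3
= −70.43 dBm → −70.4 dBm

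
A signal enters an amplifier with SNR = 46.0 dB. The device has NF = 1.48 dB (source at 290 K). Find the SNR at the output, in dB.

By definition F = SNR_in/SNR_out, so in dB: SNR_out = SNR_in − NF
SNR_out = 46.0 − 1.48 = 44.52 dB

44.52 dB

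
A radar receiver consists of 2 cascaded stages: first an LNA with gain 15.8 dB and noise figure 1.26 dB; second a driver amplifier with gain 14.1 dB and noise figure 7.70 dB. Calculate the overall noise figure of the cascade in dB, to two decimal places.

Convert to linear (a loss of L dB is a gain of −L dB): F_i = 10^(NF_i/10), G_i = 10^(G_i,dB/10)
  Stage 1: F_1 = 10^(1.26/10) = 1.337, G_1 = 10^(15.8/10) = 38.02
  Stage 2: F_2 = 10^(7.70/10) = 5.888, G_2 = 10^(14.1/10) = 25.70
Friis cascade:
  F = 1.337 + (5.888 − 1)/38.02 = 1.465
NF = 10 log₁₀(1.465) = 1.66 dB

1.66 dB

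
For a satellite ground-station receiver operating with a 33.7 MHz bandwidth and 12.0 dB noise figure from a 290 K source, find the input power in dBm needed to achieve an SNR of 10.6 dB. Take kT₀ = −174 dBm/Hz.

−76.1 dBm

Sensitivity = −174 + 10 log₁₀(B) + NF + SNR_min
= −174 + 75.28 + 12.0 + 10.6
= −76.12 dBm → −76.1 dBm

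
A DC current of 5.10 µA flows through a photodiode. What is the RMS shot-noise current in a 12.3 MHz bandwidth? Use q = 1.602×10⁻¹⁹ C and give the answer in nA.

4.48 nA

I_n = √(2qI·B)
2qI·B = 2 × 1.602×10⁻¹⁹ × 5.10×10⁻⁶ × 1.23×10⁷ = 2.01×10⁻¹⁷ A²
I_n = √(2.01×10⁻¹⁷) = 4.48×10⁻⁹ A = 4.48 nA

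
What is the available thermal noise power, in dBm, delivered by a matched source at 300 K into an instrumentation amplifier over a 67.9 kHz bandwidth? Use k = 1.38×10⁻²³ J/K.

−125.5 dBm

P_n = kTB = 1.38×10⁻²³ × 300 × 6.79×10⁴ = 2.81×10⁻¹⁶ W
In dBm: 10 log₁₀(2.81×10⁻¹⁶ / 10⁻³) = −125.5 dBm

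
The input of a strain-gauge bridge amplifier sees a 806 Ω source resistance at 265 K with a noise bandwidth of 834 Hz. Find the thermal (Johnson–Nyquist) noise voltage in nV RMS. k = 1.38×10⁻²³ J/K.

99.2 nV

V_n = √(4kTRB)
4kTRB = 4 × 1.38×10⁻²³ × 265 × 8.06×10² × 8.34×10² = 9.83×10⁻¹⁵ V²
V_n = √(9.83×10⁻¹⁵) = 9.92×10⁻⁸ V = 99.2 nV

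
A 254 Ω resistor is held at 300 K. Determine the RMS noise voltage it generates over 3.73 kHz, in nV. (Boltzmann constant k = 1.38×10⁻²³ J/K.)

V_n = √(4kTRB)
4kTRB = 4 × 1.38×10⁻²³ × 300 × 2.54×10² × 3.73×10³ = 1.57×10⁻¹⁴ V²
V_n = √(1.57×10⁻¹⁴) = 1.25×10⁻⁷ V = 125 nV

125 nV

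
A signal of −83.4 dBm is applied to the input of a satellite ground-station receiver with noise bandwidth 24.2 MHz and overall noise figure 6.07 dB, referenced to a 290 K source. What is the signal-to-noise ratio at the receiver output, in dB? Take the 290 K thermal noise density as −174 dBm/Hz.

Noise floor: N = −174 + 10 log₁₀(B) + NF
10 log₁₀(2.42×10⁷) = 73.84 dB
N = −174 + 73.84 + 6.07 = −94.09 dBm
SNR = P_sig − N = −83.4 − (−94.09) = 10.69 dB → 10.7 dB

10.7 dB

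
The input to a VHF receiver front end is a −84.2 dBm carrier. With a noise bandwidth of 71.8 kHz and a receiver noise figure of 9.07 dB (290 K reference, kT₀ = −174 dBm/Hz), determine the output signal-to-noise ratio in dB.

32.2 dB

Noise floor: N = −174 + 10 log₁₀(B) + NF
10 log₁₀(7.18×10⁴) = 48.56 dB
N = −174 + 48.56 + 9.07 = −116.37 dBm
SNR = P_sig − N = −84.2 − (−116.37) = 32.17 dB → 32.2 dB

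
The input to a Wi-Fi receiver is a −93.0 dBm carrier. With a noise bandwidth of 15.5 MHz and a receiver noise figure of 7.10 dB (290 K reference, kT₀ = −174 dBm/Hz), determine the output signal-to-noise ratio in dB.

2.0 dB

Noise floor: N = −174 + 10 log₁₀(B) + NF
10 log₁₀(1.55×10⁷) = 71.9 dB
N = −174 + 71.9 + 7.10 = −95.00 dBm
SNR = P_sig − N = −93.0 − (−95.00) = 2.00 dB → 2.0 dB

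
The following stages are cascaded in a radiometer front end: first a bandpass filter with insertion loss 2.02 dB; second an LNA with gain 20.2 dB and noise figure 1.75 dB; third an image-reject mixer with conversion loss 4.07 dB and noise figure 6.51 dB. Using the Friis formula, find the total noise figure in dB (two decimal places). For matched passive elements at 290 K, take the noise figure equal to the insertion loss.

3.87 dB

Convert to linear (a loss of L dB is a gain of −L dB): F_i = 10^(NF_i/10), G_i = 10^(G_i,dB/10)
  Stage 1: F_1 = 10^(2.02/10) = 1.592, G_1 = 10^(−2.02/10) = 0.6281
  Stage 2: F_2 = 10^(1.75/10) = 1.496, G_2 = 10^(20.2/10) = 104.7
  Stage 3: F_3 = 10^(6.51/10) = 4.477, G_3 = 10^(−4.07/10) = 0.3917
Friis cascade:
  F = 1.592 + (1.496 − 1)/0.6281 + (4.477 − 1)/65.77 = 2.435
NF = 10 log₁₀(2.435) = 3.87 dB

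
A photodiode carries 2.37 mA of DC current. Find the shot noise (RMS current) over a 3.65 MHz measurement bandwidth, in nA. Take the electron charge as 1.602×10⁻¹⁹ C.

52.6 nA

I_n = √(2qI·B)
2qI·B = 2 × 1.602×10⁻¹⁹ × 2.37×10⁻³ × 3.65×10⁶ = 2.77×10⁻¹⁵ A²
I_n = √(2.77×10⁻¹⁵) = 5.26×10⁻⁸ A = 52.6 nA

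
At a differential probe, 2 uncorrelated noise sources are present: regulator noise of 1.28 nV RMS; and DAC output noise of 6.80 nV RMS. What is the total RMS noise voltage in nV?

Uncorrelated sources add in power (mean-square): V_tot = √(ΣV_i²)
V_tot = √[(1.28×10⁻⁹)² + (6.80×10⁻⁹)²] = 6.92×10⁻⁹ V = 6.92 nV

6.92 nV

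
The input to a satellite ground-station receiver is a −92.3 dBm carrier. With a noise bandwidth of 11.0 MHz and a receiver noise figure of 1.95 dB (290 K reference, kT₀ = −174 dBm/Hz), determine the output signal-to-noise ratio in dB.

Noise floor: N = −174 + 10 log₁₀(B) + NF
10 log₁₀(1.10×10⁷) = 70.41 dB
N = −174 + 70.41 + 1.95 = −101.64 dBm
SNR = P_sig − N = −92.3 − (−101.64) = 9.34 dB → 9.3 dB

9.3 dB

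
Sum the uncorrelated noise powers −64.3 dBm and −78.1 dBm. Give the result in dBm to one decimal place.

Convert to linear, add, convert back:
P₁ = 3.72×10⁻¹⁰ W, P₂ = 1.55×10⁻¹¹ W
P_tot = 3.87×10⁻¹⁰ W → 10 log₁₀(P_tot / 10⁻³) = −64.1 dBm

−64.1 dBm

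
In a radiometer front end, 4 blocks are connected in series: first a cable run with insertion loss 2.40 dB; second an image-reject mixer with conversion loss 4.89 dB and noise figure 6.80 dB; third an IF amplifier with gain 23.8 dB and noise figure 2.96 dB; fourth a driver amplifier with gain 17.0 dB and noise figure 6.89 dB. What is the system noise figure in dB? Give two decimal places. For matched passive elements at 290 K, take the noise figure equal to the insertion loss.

11.35 dB

Convert to linear (a loss of L dB is a gain of −L dB): F_i = 10^(NF_i/10), G_i = 10^(G_i,dB/10)
  Stage 1: F_1 = 10^(2.40/10) = 1.738, G_1 = 10^(−2.40/10) = 0.5754
  Stage 2: F_2 = 10^(6.80/10) = 4.786, G_2 = 10^(−4.89/10) = 0.3243
  Stage 3: F_3 = 10^(2.96/10) = 1.977, G_3 = 10^(23.8/10) = 239.9
  Stage 4: F_4 = 10^(6.89/10) = 4.887, G_4 = 10^(17.0/10) = 50.12
Friis cascade:
  F = 1.738 + (4.786 − 1)/0.5754 + (1.977 − 1)/0.1866 + (4.887 − 1)/44.77 = 13.64
NF = 10 log₁₀(13.64) = 11.35 dB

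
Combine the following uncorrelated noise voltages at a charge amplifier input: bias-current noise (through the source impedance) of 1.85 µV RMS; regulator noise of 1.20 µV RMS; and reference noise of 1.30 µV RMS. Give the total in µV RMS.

Uncorrelated sources add in power (mean-square): V_tot = √(ΣV_i²)
V_tot = √[(1.85×10⁻⁶)² + (1.20×10⁻⁶)² + (1.30×10⁻⁶)²] = 2.56×10⁻⁶ V = 2.56 µV

2.56 µV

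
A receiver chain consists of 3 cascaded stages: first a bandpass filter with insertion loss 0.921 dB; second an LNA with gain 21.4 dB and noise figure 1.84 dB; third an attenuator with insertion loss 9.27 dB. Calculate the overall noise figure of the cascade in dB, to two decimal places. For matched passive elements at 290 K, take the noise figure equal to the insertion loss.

2.91 dB

Convert to linear (a loss of L dB is a gain of −L dB): F_i = 10^(NF_i/10), G_i = 10^(G_i,dB/10)
  Stage 1: F_1 = 10^(0.921/10) = 1.236, G_1 = 10^(−0.921/10) = 0.8089
  Stage 2: F_2 = 10^(1.84/10) = 1.528, G_2 = 10^(21.4/10) = 138.0
  Stage 3: F_3 = 10^(9.27/10) = 8.453, G_3 = 10^(−9.27/10) = 0.1183
Friis cascade:
  F = 1.236 + (1.528 − 1)/0.8089 + (8.453 − 1)/111.7 = 1.955
NF = 10 log₁₀(1.955) = 2.91 dB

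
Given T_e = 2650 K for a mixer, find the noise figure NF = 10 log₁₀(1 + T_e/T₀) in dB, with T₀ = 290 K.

F = 1 + T_e/T₀ = 1 + 2650/290 = 10.1379
NF = 10 log₁₀(10.1379) = 10.06 dB

10.06 dB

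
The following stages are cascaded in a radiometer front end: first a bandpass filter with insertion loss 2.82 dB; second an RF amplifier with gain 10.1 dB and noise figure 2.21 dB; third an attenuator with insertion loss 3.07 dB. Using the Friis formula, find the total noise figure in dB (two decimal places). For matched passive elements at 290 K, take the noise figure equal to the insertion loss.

5.28 dB

Convert to linear (a loss of L dB is a gain of −L dB): F_i = 10^(NF_i/10), G_i = 10^(G_i,dB/10)
  Stage 1: F_1 = 10^(2.82/10) = 1.914, G_1 = 10^(−2.82/10) = 0.5224
  Stage 2: F_2 = 10^(2.21/10) = 1.663, G_2 = 10^(10.1/10) = 10.23
  Stage 3: F_3 = 10^(3.07/10) = 2.028, G_3 = 10^(−3.07/10) = 0.4932
Friis cascade:
  F = 1.914 + (1.663 − 1)/0.5224 + (2.028 − 1)/5.346 = 3.376
NF = 10 log₁₀(3.376) = 5.28 dB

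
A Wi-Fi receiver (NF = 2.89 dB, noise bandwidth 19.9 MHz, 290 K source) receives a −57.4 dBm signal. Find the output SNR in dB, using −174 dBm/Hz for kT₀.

Noise floor: N = −174 + 10 log₁₀(B) + NF
10 log₁₀(1.99×10⁷) = 72.99 dB
N = −174 + 72.99 + 2.89 = −98.12 dBm
SNR = P_sig − N = −57.4 − (−98.12) = 40.72 dB → 40.7 dB

40.7 dB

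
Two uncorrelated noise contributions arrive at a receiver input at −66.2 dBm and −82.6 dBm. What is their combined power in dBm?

−66.1 dBm

Convert to linear, add, convert back:
P₁ = 2.40×10⁻¹⁰ W, P₂ = 5.50×10⁻¹² W
P_tot = 2.45×10⁻¹⁰ W → 10 log₁₀(P_tot / 10⁻³) = −66.1 dBm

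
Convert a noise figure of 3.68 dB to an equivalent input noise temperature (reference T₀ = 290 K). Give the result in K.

F = 10^(3.68/10) = 2.33346
T_e = (F − 1)·T₀ = (2.33346 − 1) × 290 = 387 K

387 K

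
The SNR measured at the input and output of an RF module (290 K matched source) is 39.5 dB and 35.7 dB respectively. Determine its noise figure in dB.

NF (dB) = SNR_in(dB) − SNR_out(dB) when the source is at T₀
NF = 39.5 − 35.7 = 3.8 dB

3.8 dB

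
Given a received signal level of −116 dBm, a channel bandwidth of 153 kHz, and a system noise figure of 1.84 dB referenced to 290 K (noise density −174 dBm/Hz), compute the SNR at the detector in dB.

4.3 dB

Noise floor: N = −174 + 10 log₁₀(B) + NF
10 log₁₀(1.53×10⁵) = 51.85 dB
N = −174 + 51.85 + 1.84 = −120.31 dBm
SNR = P_sig − N = −116 − (−120.31) = 4.31 dB → 4.3 dB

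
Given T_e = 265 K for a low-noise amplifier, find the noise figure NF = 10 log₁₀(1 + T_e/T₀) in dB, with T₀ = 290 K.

2.82 dB

F = 1 + T_e/T₀ = 1 + 265/290 = 1.91379
NF = 10 log₁₀(1.91379) = 2.82 dB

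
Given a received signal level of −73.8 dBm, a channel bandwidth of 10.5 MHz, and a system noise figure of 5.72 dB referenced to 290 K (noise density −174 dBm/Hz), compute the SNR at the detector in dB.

Noise floor: N = −174 + 10 log₁₀(B) + NF
10 log₁₀(1.05×10⁷) = 70.21 dB
N = −174 + 70.21 + 5.72 = −98.07 dBm
SNR = P_sig − N = −73.8 − (−98.07) = 24.27 dB → 24.3 dB

24.3 dB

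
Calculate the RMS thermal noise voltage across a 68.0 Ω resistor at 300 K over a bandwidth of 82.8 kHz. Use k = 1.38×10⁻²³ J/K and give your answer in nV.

V_n = √(4kTRB)
4kTRB = 4 × 1.38×10⁻²³ × 300 × 6.80×10¹ × 8.28×10⁴ = 9.32×10⁻¹⁴ V²
V_n = √(9.32×10⁻¹⁴) = 3.05×10⁻⁷ V = 305 nV

305 nV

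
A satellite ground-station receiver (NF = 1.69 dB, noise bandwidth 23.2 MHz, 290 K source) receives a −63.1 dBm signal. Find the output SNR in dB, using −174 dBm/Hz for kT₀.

Noise floor: N = −174 + 10 log₁₀(B) + NF
10 log₁₀(2.32×10⁷) = 73.65 dB
N = −174 + 73.65 + 1.69 = −98.66 dBm
SNR = P_sig − N = −63.1 − (−98.66) = 35.56 dB → 35.6 dB

35.6 dB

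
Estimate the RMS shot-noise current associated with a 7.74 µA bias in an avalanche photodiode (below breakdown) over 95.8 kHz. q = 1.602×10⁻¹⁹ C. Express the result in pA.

487 pA

I_n = √(2qI·B)
2qI·B = 2 × 1.602×10⁻¹⁹ × 7.74×10⁻⁶ × 9.58×10⁴ = 2.38×10⁻¹⁹ A²
I_n = √(2.38×10⁻¹⁹) = 4.87×10⁻¹⁰ A = 487 pA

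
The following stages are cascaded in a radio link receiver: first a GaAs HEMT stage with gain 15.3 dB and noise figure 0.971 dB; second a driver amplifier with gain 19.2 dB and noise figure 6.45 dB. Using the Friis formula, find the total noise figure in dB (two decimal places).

1.31 dB

Convert to linear (a loss of L dB is a gain of −L dB): F_i = 10^(NF_i/10), G_i = 10^(G_i,dB/10)
  Stage 1: F_1 = 10^(0.971/10) = 1.251, G_1 = 10^(15.3/10) = 33.88
  Stage 2: F_2 = 10^(6.45/10) = 4.416, G_2 = 10^(19.2/10) = 83.18
Friis cascade:
  F = 1.251 + (4.416 − 1)/33.88 = 1.351
NF = 10 log₁₀(1.351) = 1.31 dB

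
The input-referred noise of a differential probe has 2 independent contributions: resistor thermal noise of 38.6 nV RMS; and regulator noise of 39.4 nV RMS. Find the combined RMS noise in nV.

55.2 nV

Uncorrelated sources add in power (mean-square): V_tot = √(ΣV_i²)
V_tot = √[(3.86×10⁻⁸)² + (3.94×10⁻⁸)²] = 5.52×10⁻⁸ V = 55.2 nV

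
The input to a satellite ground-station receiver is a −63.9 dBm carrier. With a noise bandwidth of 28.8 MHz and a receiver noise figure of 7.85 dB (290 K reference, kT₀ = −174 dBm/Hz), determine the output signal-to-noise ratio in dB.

Noise floor: N = −174 + 10 log₁₀(B) + NF
10 log₁₀(2.88×10⁷) = 74.59 dB
N = −174 + 74.59 + 7.85 = −91.56 dBm
SNR = P_sig − N = −63.9 − (−91.56) = 27.66 dB → 27.7 dB

27.7 dB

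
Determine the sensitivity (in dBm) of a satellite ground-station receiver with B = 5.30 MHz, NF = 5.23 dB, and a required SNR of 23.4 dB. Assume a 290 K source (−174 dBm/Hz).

Sensitivity = −174 + 10 log₁₀(B) + NF + SNR_min
= −174 + 67.24 + 5.23 + 23.4
= −78.13 dBm → −78.1 dBm

−78.1 dBm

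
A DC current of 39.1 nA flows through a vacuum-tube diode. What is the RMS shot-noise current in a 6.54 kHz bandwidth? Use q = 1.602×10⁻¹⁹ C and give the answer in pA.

I_n = √(2qI·B)
2qI·B = 2 × 1.602×10⁻¹⁹ × 3.91×10⁻⁸ × 6.54×10³ = 8.19×10⁻²³ A²
I_n = √(8.19×10⁻²³) = 9.05×10⁻¹² A = 9.05 pA

9.05 pA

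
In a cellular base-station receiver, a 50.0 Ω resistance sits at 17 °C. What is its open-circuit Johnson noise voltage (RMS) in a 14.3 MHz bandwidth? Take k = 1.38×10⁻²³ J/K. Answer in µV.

T = 17 °C + 273.15 = 290.15 K
V_n = √(4kTRB)
4kTRB = 4 × 1.38×10⁻²³ × 290.15 × 5.00×10¹ × 1.43×10⁷ = 1.15×10⁻¹¹ V²
V_n = √(1.15×10⁻¹¹) = 3.38×10⁻⁶ V = 3.38 µV

3.38 µV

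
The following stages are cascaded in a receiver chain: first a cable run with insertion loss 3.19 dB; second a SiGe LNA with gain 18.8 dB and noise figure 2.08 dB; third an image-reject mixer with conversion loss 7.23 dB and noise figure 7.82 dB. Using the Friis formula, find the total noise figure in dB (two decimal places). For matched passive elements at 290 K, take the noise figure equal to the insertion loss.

Convert to linear (a loss of L dB is a gain of −L dB): F_i = 10^(NF_i/10), G_i = 10^(G_i,dB/10)
  Stage 1: F_1 = 10^(3.19/10) = 2.084, G_1 = 10^(−3.19/10) = 0.4797
  Stage 2: F_2 = 10^(2.08/10) = 1.614, G_2 = 10^(18.8/10) = 75.86
  Stage 3: F_3 = 10^(7.82/10) = 6.053, G_3 = 10^(−7.23/10) = 0.1892
Friis cascade:
  F = 2.084 + (1.614 − 1)/0.4797 + (6.053 − 1)/36.39 = 3.504
NF = 10 log₁₀(3.504) = 5.45 dB

5.45 dB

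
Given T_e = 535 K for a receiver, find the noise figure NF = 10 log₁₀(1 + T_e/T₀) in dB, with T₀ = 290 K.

4.54 dB

F = 1 + T_e/T₀ = 1 + 535/290 = 2.84483
NF = 10 log₁₀(2.84483) = 4.54 dB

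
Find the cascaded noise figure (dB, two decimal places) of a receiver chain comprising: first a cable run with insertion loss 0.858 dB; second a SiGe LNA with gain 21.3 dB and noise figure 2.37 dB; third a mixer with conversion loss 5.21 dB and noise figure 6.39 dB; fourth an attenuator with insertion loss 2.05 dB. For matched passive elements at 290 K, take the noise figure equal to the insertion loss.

3.33 dB

Convert to linear (a loss of L dB is a gain of −L dB): F_i = 10^(NF_i/10), G_i = 10^(G_i,dB/10)
  Stage 1: F_1 = 10^(0.858/10) = 1.218, G_1 = 10^(−0.858/10) = 0.8207
  Stage 2: F_2 = 10^(2.37/10) = 1.726, G_2 = 10^(21.3/10) = 134.9
  Stage 3: F_3 = 10^(6.39/10) = 4.355, G_3 = 10^(−5.21/10) = 0.3013
  Stage 4: F_4 = 10^(2.05/10) = 1.603, G_4 = 10^(−2.05/10) = 0.6237
Friis cascade:
  F = 1.218 + (1.726 − 1)/0.8207 + (4.355 − 1)/110.7 + (1.603 − 1)/33.36 = 2.151
NF = 10 log₁₀(2.151) = 3.33 dB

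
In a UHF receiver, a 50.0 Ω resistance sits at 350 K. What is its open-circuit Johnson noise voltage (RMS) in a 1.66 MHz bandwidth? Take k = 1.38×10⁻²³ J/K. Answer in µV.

1.27 µV

V_n = √(4kTRB)
4kTRB = 4 × 1.38×10⁻²³ × 350 × 5.00×10¹ × 1.66×10⁶ = 1.60×10⁻¹² V²
V_n = √(1.60×10⁻¹²) = 1.27×10⁻⁶ V = 1.27 µV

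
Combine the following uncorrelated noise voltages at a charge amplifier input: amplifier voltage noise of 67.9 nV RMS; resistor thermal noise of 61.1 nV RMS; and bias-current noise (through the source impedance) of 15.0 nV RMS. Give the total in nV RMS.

Uncorrelated sources add in power (mean-square): V_tot = √(ΣV_i²)
V_tot = √[(6.79×10⁻⁸)² + (6.11×10⁻⁸)² + (1.50×10⁻⁸)²] = 9.26×10⁻⁸ V = 92.6 nV

92.6 nV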